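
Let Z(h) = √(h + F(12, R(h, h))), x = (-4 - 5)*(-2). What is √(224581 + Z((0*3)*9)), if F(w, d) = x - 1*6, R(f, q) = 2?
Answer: √(224581 + 2*√3) ≈ 473.90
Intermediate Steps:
x = 18 (x = -9*(-2) = 18)
F(w, d) = 12 (F(w, d) = 18 - 1*6 = 18 - 6 = 12)
Z(h) = √(12 + h) (Z(h) = √(h + 12) = √(12 + h))
√(224581 + Z((0*3)*9)) = √(224581 + √(12 + (0*3)*9)) = √(224581 + √(12 + 0*9)) = √(224581 + √(12 + 0)) = √(224581 + √12) = √(224581 + 2*√3)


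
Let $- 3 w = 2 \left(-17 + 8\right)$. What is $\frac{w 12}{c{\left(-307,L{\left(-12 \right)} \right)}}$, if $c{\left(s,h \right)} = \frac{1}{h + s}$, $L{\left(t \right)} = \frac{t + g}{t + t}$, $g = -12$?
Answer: $-22032$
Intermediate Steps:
$L{\left(t \right)} = \frac{-12 + t}{2 t}$ ($L{\left(t \right)} = \frac{t - 12}{t + t} = \frac{-12 + t}{2 t}$)
$w = 6$ ($w = - \frac{2 \left(-17 + 8\right)}{3} = - \frac{2 \left(-9\right)}{3} = \left(- \frac{1}{3}\right) \left(-18\right) = 6$)
$\frac{w 12}{c{\left(-307,L{\left(-12 \right)} \right)}} = \frac{6 \cdot 12}{\frac{1}{\frac{-12 - 12}{2 \left(-12\right)} - 307}} = \frac{72}{\frac{1}{\frac{1}{2} \left(- \frac{1}{12}\right) \left(-24\right) - 307}} = \frac{72}{\frac{1}{1 - 307}} = \frac{72}{\frac{1}{-306}} = \frac{72}{- \frac{1}{306}} = 72 \left(-306\right) = -22032$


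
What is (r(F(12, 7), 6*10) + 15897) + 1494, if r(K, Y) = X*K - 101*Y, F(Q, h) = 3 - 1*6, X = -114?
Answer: 11673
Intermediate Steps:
F(Q, h) = -3 (F(Q, h) = 3 - 6 = -3)
r(K, Y) = -114*K - 101*Y
(r(F(12, 7), 6*10) + 15897) + 1494 = ((-114*(-3) - 606*10) + 15897) + 1494 = ((342 - 101*60) + 15897) + 1494 = ((342 - 6060) + 15897) + 1494 = (-5718 + 15897) + 1494 = 10179 + 1494 = 11673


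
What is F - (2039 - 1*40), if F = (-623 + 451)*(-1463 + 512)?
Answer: 161573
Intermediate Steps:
F = 163572 (F = -172*(-951) = 163572)
F - (2039 - 1*40) = 163572 - (2039 - 1*40) = 163572 - (2039 - 40) = 163572 - 1*1999 = 163572 - 1999 = 161573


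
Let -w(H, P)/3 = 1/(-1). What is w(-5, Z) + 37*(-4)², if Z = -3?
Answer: 595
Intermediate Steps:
w(H, P) = 3 (w(H, P) = -3/(-1) = -3*(-1) = 3)
w(-5, Z) + 37*(-4)² = 3 + 37*(-4)² = 3 + 37*16 = 3 + 592 = 595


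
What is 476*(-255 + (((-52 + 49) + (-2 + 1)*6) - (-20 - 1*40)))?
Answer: -97104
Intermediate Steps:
476*(-255 + (((-52 + 49) + (-2 + 1)*6) - (-20 - 1*40))) = 476*(-255 + ((-3 - 1*6) - (-20 - 40))) = 476*(-255 + ((-3 - 6) - 1*(-60))) = 476*(-255 + (-9 + 60)) = 476*(-255 + 51) = 476*(-204) = -97104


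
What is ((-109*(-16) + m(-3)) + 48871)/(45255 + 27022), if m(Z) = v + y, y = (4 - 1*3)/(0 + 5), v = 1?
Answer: 253081/361385 ≈ 0.70031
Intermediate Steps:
y = 1/5 (y = (4 - 3)/5 = 1*(1/5) = 1/5 ≈ 0.20000)
m(Z) = 6/5 (m(Z) = 1 + 1/5 = 6/5)
((-109*(-16) + m(-3)) + 48871)/(45255 + 27022) = ((-109*(-16) + 6/5) + 48871)/(45255 + 27022) = ((1744 + 6/5) + 48871)/72277 = (8726/5 + 48871)*(1/72277) = (253081/5)*(1/72277) = 253081/361385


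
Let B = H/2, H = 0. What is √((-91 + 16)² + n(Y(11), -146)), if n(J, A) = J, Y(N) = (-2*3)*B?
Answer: 75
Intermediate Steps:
B = 0 (B = 0/2 = 0*(½) = 0)
Y(N) = 0 (Y(N) = -2*3*0 = -6*0 = 0)
√((-91 + 16)² + n(Y(11), -146)) = √((-91 + 16)² + 0) = √((-75)² + 0) = √(5625 + 0) = √5625 = 75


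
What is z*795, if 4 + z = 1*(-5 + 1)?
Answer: -6360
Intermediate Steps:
z = -8 (z = -4 + 1*(-5 + 1) = -4 + 1*(-4) = -4 - 4 = -8)
z*795 = -8*795 = -6360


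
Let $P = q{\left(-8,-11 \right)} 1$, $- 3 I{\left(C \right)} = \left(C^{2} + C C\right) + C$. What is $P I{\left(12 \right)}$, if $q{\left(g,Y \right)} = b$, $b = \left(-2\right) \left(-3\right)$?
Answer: $-600$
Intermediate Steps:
$b = 6$
$q{\left(g,Y \right)} = 6$
$I{\left(C \right)} = - \frac{2 C^{2}}{3} - \frac{C}{3}$ ($I{\left(C \right)} = - \frac{\left(C^{2} + C C\right) + C}{3} = - \frac{\left(C^{2} + C^{2}\right) + C}{3} = - \frac{2 C^{2} + C}{3} = - \frac{C + 2 C^{2}}{3} = - \frac{2 C^{2}}{3} - \frac{C}{3}$)
$P = 6$ ($P = 6 \cdot 1 = 6$)
$P I{\left(12 \right)} = 6 \left(\left(- \frac{1}{3}\right) 12 \left(1 + 2 \cdot 12\right)\right) = 6 \left(\left(- \frac{1}{3}\right) 12 \left(1 + 24\right)\right) = 6 \left(\left(- \frac{1}{3}\right) 12 \cdot 25\right) = 6 \left(-100\right) = -600$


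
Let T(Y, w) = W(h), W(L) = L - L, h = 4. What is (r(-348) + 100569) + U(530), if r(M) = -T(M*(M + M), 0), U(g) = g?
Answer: 101099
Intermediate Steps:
W(L) = 0
T(Y, w) = 0
r(M) = 0 (r(M) = -1*0 = 0)
(r(-348) + 100569) + U(530) = (0 + 100569) + 530 = 100569 + 530 = 101099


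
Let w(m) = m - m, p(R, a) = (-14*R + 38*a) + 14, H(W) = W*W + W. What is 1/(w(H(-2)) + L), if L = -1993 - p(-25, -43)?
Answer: -1/723 ≈ -0.0013831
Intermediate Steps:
H(W) = W + W² (H(W) = W² + W = W + W²)
p(R, a) = 14 - 14*R + 38*a
w(m) = 0
L = -723 (L = -1993 - (14 - 14*(-25) + 38*(-43)) = -1993 - (14 + 350 - 1634) = -1993 - 1*(-1270) = -1993 + 1270 = -723)
1/(w(H(-2)) + L) = 1/(0 - 723) = 1/(-723) = -1/723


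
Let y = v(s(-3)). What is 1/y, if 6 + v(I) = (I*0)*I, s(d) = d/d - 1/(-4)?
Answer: -⅙ ≈ -0.16667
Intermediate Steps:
s(d) = 5/4 (s(d) = 1 - 1*(-¼) = 1 + ¼ = 5/4)
v(I) = -6 (v(I) = -6 + (I*0)*I = -6 + 0*I = -6 + 0 = -6)
y = -6
1/y = 1/(-6) = -⅙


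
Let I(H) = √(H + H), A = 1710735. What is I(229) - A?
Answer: -1710735 + √458 ≈ -1.7107e+6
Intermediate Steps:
I(H) = √2*√H (I(H) = √(2*H) = √2*√H)
I(229) - A = √2*√229 - 1*1710735 = √458 - 1710735 = -1710735 + √458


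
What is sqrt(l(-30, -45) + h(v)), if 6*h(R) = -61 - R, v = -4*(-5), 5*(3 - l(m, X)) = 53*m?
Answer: sqrt(1230)/2 ≈ 17.536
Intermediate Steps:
l(m, X) = 3 - 53*m/5
v = 20
h(R) = -61/6 - R/6 (h(R) = (-61 - R)/6 = -61/6 - R/6)
sqrt(l(-30, -45) + h(v)) = sqrt((3 - 53/5*(-30)) + (-61/6 - 1/6*20)) = sqrt((3 + 318) + (-61/6 - 10/3)) = sqrt(321 - 27/2) = sqrt(615/2) = sqrt(1230)/2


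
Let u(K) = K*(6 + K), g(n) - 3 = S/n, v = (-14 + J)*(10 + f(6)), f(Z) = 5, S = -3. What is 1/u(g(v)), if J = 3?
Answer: 3025/82336 ≈ 0.036740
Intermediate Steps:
v = -165 (v = (-14 + 3)*(10 + 5) = -11*15 = -165)
g(n) = 3 - 3/n
1/u(g(v)) = 1/((3 - 3/(-165))*(6 + (3 - 3/(-165)))) = 1/((3 - 3*(-1/165))*(6 + (3 - 3*(-1/165)))) = 1/((3 + 1/55)*(6 + (3 + 1/55))) = 1/(166*(6 + 166/55)/55) = 1/((166/55)*(496/55)) = 1/(82336/3025) = 3025/82336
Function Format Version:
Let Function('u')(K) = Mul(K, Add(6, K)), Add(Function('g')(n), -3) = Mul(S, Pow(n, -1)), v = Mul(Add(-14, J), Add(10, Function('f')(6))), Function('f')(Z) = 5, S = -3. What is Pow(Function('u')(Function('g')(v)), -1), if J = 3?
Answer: Rational(3025, 82336) ≈ 0.036740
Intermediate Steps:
v = -165 (v = Mul(Add(-14, 3), Add(10, 5)) = Mul(-11, 15) = -165)
Function('g')(n) = Add(3, Mul(-3, Pow(n, -1)))
Pow(Function('u')(Function('g')(v)), -1) = Pow(Mul(Add(3, Mul(-3, Pow(-165, -1))), Add(6, Add(3, Mul(-3, Pow(-165, -1))))), -1) = Pow(Mul(Add(3, Mul(-3, Rational(-1, 165))), Add(6, Add(3, Mul(-3, Rational(-1, 165))))), -1) = Pow(Mul(Add(3, Rational(1, 55)), Add(6, Add(3, Rational(1, 55)))), -1) = Pow(Mul(Rational(166, 55), Add(6, Rational(166, 55))), -1) = Pow(Mul(Rational(166, 55), Rational(496, 55)), -1) = Pow(Rational(82336, 3025), -1) = Rational(3025, 82336)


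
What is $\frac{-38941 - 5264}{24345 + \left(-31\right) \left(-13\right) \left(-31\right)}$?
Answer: $- \frac{44205}{11852} \approx -3.7298$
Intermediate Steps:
$\frac{-38941 - 5264}{24345 + \left(-31\right) \left(-13\right) \left(-31\right)} = - \frac{44205}{24345 + 403 \left(-31\right)} = - \frac{44205}{24345 - 12493} = - \frac{44205}{11852}$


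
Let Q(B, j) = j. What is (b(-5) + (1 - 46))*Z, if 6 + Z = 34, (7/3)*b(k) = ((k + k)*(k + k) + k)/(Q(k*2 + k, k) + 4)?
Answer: -2400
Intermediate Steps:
b(k) = 3*(k + 4*k²)/(7*(4 + k)) (b(k) = 3*(((k + k)*(k + k) + k)/(k + 4))/7 = 3*(((2*k)*(2*k) + k)/(4 + k))/7 = 3*((4*k² + k)/(4 + k))/7 = 3*((k + 4*k²)/(4 + k))/7 = 3*(k + 4*k²)/(7*(4 + k)))
Z = 28 (Z = -6 + 34 = 28)
(b(-5) + (1 - 46))*Z = ((3/7)*(-5)*(1 + 4*(-5))/(4 - 5) + (1 - 46))*28 = ((3/7)*(-5)*(1 - 20)/(-1) - 45)*28 = ((3/7)*(-5)*(-1)*(-19) - 45)*28 = (-285/7 - 45)*28 = -600/7*28 = -2400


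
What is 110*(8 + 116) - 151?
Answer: 13489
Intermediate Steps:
110*(8 + 116) - 151 = 110*124 - 151 = 13640 - 151 = 13489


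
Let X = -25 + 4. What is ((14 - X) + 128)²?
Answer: 26569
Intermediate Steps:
X = -21
((14 - X) + 128)² = ((14 - 1*(-21)) + 128)² = ((14 + 21) + 128)² = (35 + 128)² = 163² = 26569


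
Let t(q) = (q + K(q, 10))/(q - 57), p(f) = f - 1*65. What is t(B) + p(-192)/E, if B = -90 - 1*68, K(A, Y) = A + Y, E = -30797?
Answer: 9479137/6621355 ≈ 1.4316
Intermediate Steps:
p(f) = -65 + f (p(f) = f - 65 = -65 + f)
B = -158 (B = -90 - 68 = -158)
t(q) = (10 + 2*q)/(-57 + q) (t(q) = (q + (q + 10))/(q - 57) = (q + (10 + q))/(-57 + q) = (10 + 2*q)/(-57 + q))
t(B) + p(-192)/E = 2*(5 - 158)/(-57 - 158) + (-65 - 192)/(-30797) = 2*(-153)/(-215) - 257*(-1/30797) = 2*(-1/215)*(-153) + 257/30797 = 306/215 + 257/30797 = 9479137/6621355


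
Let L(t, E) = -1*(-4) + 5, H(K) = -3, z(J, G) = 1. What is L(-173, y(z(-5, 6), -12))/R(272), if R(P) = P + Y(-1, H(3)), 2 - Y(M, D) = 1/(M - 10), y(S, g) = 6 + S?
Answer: 11/335 ≈ 0.032836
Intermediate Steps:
Y(M, D) = 2 - 1/(-10 + M) (Y(M, D) = 2 - 1/(M - 10) = 2 - 1/(-10 + M))
R(P) = 23/11 + P (R(P) = P + (-21 + 2*(-1))/(-10 - 1) = P + (-21 - 2)/(-11) = P - 1/11*(-23) = P + 23/11 = 23/11 + P)
L(t, E) = 9 (L(t, E) = 4 + 5 = 9)
L(-173, y(z(-5, 6), -12))/R(272) = 9/(23/11 + 272) = 9/(3015/11) = 9*(11/3015) = 11/335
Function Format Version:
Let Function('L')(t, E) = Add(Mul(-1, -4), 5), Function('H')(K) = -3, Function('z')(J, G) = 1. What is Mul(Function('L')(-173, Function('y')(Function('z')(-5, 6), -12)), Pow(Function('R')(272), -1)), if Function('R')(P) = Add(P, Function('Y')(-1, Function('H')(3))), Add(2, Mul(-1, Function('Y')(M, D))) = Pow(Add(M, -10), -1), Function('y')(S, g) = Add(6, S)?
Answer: Rational(11, 335) ≈ 0.032836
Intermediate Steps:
Function('Y')(M, D) = Add(2, Mul(-1, Pow(Add(-10, M), -1))) (Function('Y')(M, D) = Add(2, Mul(-1, Pow(Add(M, -10), -1))) = Add(2, Mul(-1, Pow(Add(-10, M), -1))))
Function('R')(P) = Add(Rational(23, 11), P) (Function('R')(P) = Add(P, Mul(Pow(Add(-10, -1), -1), Add(-21, Mul(2, -1)))) = Add(P, Mul(Pow(-11, -1), Add(-21, -2))) = Add(P, Mul(Rational(-1, 11), -23)) = Add(P, Rational(23, 11)) = Add(Rational(23, 11), P))
Function('L')(t, E) = 9 (Function('L')(t, E) = Add(4, 5) = 9)
Mul(Function('L')(-173, Function('y')(Function('z')(-5, 6), -12)), Pow(Function('R')(272), -1)) = Mul(9, Pow(Add(Rational(23, 11), 272), -1)) = Mul(9, Pow(Rational(3015, 11), -1)) = Mul(9, Rational(11, 3015)) = Rational(11, 335)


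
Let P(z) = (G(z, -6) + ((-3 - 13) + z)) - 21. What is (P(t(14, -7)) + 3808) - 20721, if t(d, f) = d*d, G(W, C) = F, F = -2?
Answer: -16756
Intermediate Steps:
G(W, C) = -2
t(d, f) = d**2
P(z) = -39 + z (P(z) = (-2 + ((-3 - 13) + z)) - 21 = (-2 + (-16 + z)) - 21 = (-18 + z) - 21 = -39 + z)
(P(t(14, -7)) + 3808) - 20721 = ((-39 + 14**2) + 3808) - 20721 = ((-39 + 196) + 3808) - 20721 = (157 + 3808) - 20721 = 3965 - 20721 = -16756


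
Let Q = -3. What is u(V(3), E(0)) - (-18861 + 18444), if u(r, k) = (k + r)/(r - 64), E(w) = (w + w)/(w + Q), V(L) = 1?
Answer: 26270/63 ≈ 416.98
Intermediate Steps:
E(w) = 2*w/(-3 + w) (E(w) = (w + w)/(w - 3) = (2*w)/(-3 + w) = 2*w/(-3 + w))
u(r, k) = (k + r)/(-64 + r)
u(V(3), E(0)) - (-18861 + 18444) = (2*0/(-3 + 0) + 1)/(-64 + 1) - (-18861 + 18444) = (2*0/(-3) + 1)/(-63) - 1*(-417) = -(2*0*(-1/3) + 1)/63 + 417 = -(0 + 1)/63 + 417 = -1/63*1 + 417 = -1/63 + 417 = 26270/63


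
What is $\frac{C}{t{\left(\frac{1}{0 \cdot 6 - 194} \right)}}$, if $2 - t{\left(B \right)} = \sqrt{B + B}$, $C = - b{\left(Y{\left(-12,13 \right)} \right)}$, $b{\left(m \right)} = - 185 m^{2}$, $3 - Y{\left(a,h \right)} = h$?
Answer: $\frac{3589000}{389} + \frac{18500 i \sqrt{97}}{389} \approx 9226.2 + 468.39 i$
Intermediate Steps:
$Y{\left(a,h \right)} = 3 - h$
$C = 18500$ ($C = - \left(-185\right) \left(3 - 13\right)^{2} = - \left(-185\right) \left(-10\right)^{2} = - \left(-185\right) 100 = \left(-1\right) \left(-18500\right) = 18500$)
$t{\left(B \right)} = 2 - \sqrt{2} \sqrt{B}$ ($t{\left(B \right)} = 2 - \sqrt{B + B} = 2 - \sqrt{2 B} = 2 - \sqrt{2} \sqrt{B}$)
$\frac{C}{t{\left(\frac{1}{0 \cdot 6 - 194} \right)}} = \frac{18500}{2 - \sqrt{2} \sqrt{\frac{1}{0 \cdot 6 - 194}}} = \frac{18500}{2 - \sqrt{2} \sqrt{\frac{1}{0 - 194}}} = \frac{18500}{2 - \sqrt{2} \sqrt{\frac{1}{-194}}} = \frac{18500}{2 - \sqrt{2} \sqrt{- \frac{1}{194}}} = \frac{18500}{2 - \sqrt{2} \frac{i \sqrt{194}}{194}} = \frac{18500}{2 - \frac{i \sqrt{97}}{97}}$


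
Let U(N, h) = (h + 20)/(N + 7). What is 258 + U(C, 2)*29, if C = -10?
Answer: 136/3 ≈ 45.333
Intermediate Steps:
U(N, h) = (20 + h)/(7 + N)
258 + U(C, 2)*29 = 258 + ((20 + 2)/(7 - 10))*29 = 258 + (22/(-3))*29 = 258 - ⅓*22*29 = 258 - 22/3*29 = 258 - 638/3 = 136/3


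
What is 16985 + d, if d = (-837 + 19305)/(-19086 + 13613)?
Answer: 92940437/5473 ≈ 16982.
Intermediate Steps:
d = -18468/5473 (d = 18468/(-5473) = 18468*(-1/5473) = -18468/5473 ≈ -3.3744)
16985 + d = 16985 - 18468/5473 = 92940437/5473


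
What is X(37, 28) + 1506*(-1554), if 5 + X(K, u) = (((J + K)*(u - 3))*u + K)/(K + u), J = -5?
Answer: -152098948/65 ≈ -2.3400e+6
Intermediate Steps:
X(K, u) = -5 + (K + u*(-5 + K)*(-3 + u))/(K + u) (X(K, u) = -5 + (((-5 + K)*(u - 3))*u + K)/(K + u) = -5 + (((-5 + K)*(-3 + u))*u + K)/(K + u) = -5 + (u*(-5 + K)*(-3 + u) + K)/(K + u) = -5 + (K + u*(-5 + K)*(-3 + u))/(K + u))
X(37, 28) + 1506*(-1554) = (-5*28² - 4*37 + 10*28 + 37*28² - 3*37*28)/(37 + 28) + 1506*(-1554) = (-5*784 - 148 + 280 + 37*784 - 3108)/65 - 2340324 = (-3920 - 148 + 280 + 29008 - 3108)/65 - 2340324 = (1/65)*22112 - 2340324 = 22112/65 - 2340324 = -152098948/65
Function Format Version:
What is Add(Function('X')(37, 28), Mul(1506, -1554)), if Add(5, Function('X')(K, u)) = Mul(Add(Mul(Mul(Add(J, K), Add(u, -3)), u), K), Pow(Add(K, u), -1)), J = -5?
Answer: Rational(-152098948, 65) ≈ -2.3400e+6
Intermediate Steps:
Function('X')(K, u) = Add(-5, Mul(Pow(Add(K, u), -1), Add(K, Mul(u, Add(-5, K), Add(-3, u))))) (Function('X')(K, u) = Add(-5, Mul(Add(Mul(Mul(Add(-5, K), Add(u, -3)), u), K), Pow(Add(K, u), -1))) = Add(-5, Mul(Add(Mul(Mul(Add(-5, K), Add(-3, u)), u), K), Pow(Add(K, u), -1))) = Add(-5, Mul(Add(Mul(u, Add(-5, K), Add(-3, u)), K), Pow(Add(K, u), -1))) = Add(-5, Mul(Add(K, Mul(u, Add(-5, K), Add(-3, u))), Pow(Add(K, u), -1))) = Add(-5, Mul(Pow(Add(K, u), -1), Add(K, Mul(u, Add(-5, K), Add(-3, u))))))
Add(Function('X')(37, 28), Mul(1506, -1554)) = Add(Mul(Pow(Add(37, 28), -1), Add(Mul(-5, Pow(28, 2)), Mul(-4, 37), Mul(10, 28), Mul(37, Pow(28, 2)), Mul(-3, 37, 28))), Mul(1506, -1554)) = Add(Mul(Pow(65, -1), Add(Mul(-5, 784), -148, 280, Mul(37, 784), -3108)), -2340324) = Add(Mul(Rational(1, 65), Add(-3920, -148, 280, 29008, -3108)), -2340324) = Add(Mul(Rational(1, 65), 22112), -2340324) = Add(Rational(22112, 65), -2340324) = Rational(-152098948, 65)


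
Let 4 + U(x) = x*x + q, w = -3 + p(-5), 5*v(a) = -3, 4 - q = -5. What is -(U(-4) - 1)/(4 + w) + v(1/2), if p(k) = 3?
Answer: -28/5 ≈ -5.6000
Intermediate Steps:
q = 9 (q = 4 - 1*(-5) = 4 + 5 = 9)
v(a) = -⅗ (v(a) = (⅕)*(-3) = -⅗)
w = 0 (w = -3 + 3 = 0)
U(x) = 5 + x² (U(x) = -4 + (x*x + 9) = -4 + (x² + 9) = -4 + (9 + x²) = 5 + x²)
-(U(-4) - 1)/(4 + w) + v(1/2) = -((5 + (-4)²) - 1)/(4 + 0) - ⅗ = -((5 + 16) - 1)/4 - ⅗ = -(21 - 1)/4 - ⅗ = -20/4 - ⅗ = -1*5 - ⅗ = -5 - ⅗ = -28/5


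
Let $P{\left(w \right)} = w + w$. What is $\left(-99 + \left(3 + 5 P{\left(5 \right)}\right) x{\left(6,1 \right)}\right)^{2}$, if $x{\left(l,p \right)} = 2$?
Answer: $49$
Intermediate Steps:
$P{\left(w \right)} = 2 w$
$\left(-99 + \left(3 + 5 P{\left(5 \right)}\right) x{\left(6,1 \right)}\right)^{2} = \left(-99 + \left(3 + 5 \cdot 2 \cdot 5\right) 2\right)^{2} = \left(-99 + \left(3 + 5 \cdot 10\right) 2\right)^{2} = \left(-99 + \left(3 + 50\right) 2\right)^{2} = \left(-99 + 53 \cdot 2\right)^{2} = \left(-99 + 106\right)^{2} = 7^{2} = 49$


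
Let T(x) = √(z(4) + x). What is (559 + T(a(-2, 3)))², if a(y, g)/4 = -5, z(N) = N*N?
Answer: 312477 + 2236*I ≈ 3.1248e+5 + 2236.0*I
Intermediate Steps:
z(N) = N²
a(y, g) = -20 (a(y, g) = 4*(-5) = -20)
T(x) = √(16 + x) (T(x) = √(4² + x) = √(16 + x))
(559 + T(a(-2, 3)))² = (559 + √(16 - 20))² = (559 + √(-4))² = (559 + 2*I)²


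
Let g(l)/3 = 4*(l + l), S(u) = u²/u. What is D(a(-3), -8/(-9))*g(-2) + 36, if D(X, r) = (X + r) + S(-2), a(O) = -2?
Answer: 556/3 ≈ 185.33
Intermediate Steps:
S(u) = u
D(X, r) = -2 + X + r (D(X, r) = (X + r) - 2 = -2 + X + r)
g(l) = 24*l (g(l) = 3*(4*(l + l)) = 3*(4*(2*l)) = 3*(8*l) = 24*l)
D(a(-3), -8/(-9))*g(-2) + 36 = (-2 - 2 - 8/(-9))*(24*(-2)) + 36 = (-2 - 2 - 8*(-⅑))*(-48) + 36 = (-2 - 2 + 8/9)*(-48) + 36 = -28/9*(-48) + 36 = 448/3 + 36 = 556/3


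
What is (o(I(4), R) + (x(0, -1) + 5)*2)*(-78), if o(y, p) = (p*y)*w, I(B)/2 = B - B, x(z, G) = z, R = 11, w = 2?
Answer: -780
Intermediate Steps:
I(B) = 0 (I(B) = 2*(B - B) = 2*0 = 0)
o(y, p) = 2*p*y (o(y, p) = (p*y)*2 = 2*p*y)
(o(I(4), R) + (x(0, -1) + 5)*2)*(-78) = (2*11*0 + (0 + 5)*2)*(-78) = (0 + 5*2)*(-78) = (0 + 10)*(-78) = 10*(-78) = -780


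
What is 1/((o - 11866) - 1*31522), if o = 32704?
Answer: -1/10684 ≈ -9.3598e-5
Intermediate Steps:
1/((o - 11866) - 1*31522) = 1/((32704 - 11866) - 1*31522) = 1/(20838 - 31522) = 1/(-10684) = -1/10684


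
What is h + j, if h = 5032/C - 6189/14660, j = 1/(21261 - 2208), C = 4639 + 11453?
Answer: -13660940819/124854690060 ≈ -0.10941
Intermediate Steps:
C = 16092
j = 1/19053 ≈ 5.2485e-5
h = -6456067/58977180 (h = 5032/16092 - 6189/14660 = 5032*(1/16092) - 6189*1/14660 = 1258/4023 - 6189/14660 = -6456067/58977180 ≈ -0.10947)
h + j = -6456067/58977180 + 1/19053 = -13660940819/124854690060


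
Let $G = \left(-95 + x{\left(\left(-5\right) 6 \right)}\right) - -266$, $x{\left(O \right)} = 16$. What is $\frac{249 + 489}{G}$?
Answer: $\frac{738}{187} \approx 3.9465$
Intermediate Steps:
$G = 187$ ($G = \left(-95 + 16\right) - -266 = -79 + 266 = 187$)
$\frac{249 + 489}{G} = \frac{249 + 489}{187} = 738 \cdot \frac{1}{187} = \frac{738}{187}$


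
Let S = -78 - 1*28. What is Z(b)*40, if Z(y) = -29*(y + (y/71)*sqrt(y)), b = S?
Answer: 122960 + 122960*I*sqrt(106)/71 ≈ 1.2296e+5 + 17830.0*I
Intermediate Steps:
S = -106 (S = -78 - 28 = -106)
b = -106
Z(y) = -29*y - 29*y**(3/2)/71 (Z(y) = -29*(y + (y*(1/71))*sqrt(y)) = -29*(y + (y/71)*sqrt(y)) = -29*(y + y**(3/2)/71) = -29*y - 29*y**(3/2)/71)
Z(b)*40 = (-29*(-106) - (-3074)*I*sqrt(106)/71)*40 = (3074 - (-3074)*I*sqrt(106)/71)*40 = (3074 + 3074*I*sqrt(106)/71)*40 = 122960 + 122960*I*sqrt(106)/71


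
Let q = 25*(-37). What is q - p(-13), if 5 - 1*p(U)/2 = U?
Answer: -961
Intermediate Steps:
q = -925
p(U) = 10 - 2*U
q - p(-13) = -925 - (10 - 2*(-13)) = -925 - (10 + 26) = -925 - 1*36 = -925 - 36 = -961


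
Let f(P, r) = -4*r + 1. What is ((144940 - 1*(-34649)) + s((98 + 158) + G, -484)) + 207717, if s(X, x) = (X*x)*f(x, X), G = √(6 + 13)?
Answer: 127177882 + 990748*√19 ≈ 1.3150e+8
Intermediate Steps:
G = √19 ≈ 4.3589
f(P, r) = 1 - 4*r
s(X, x) = X*x*(1 - 4*X) (s(X, x) = (X*x)*(1 - 4*X) = X*x*(1 - 4*X))
((144940 - 1*(-34649)) + s((98 + 158) + G, -484)) + 207717 = ((144940 - 1*(-34649)) + ((98 + 158) + √19)*(-484)*(1 - 4*((98 + 158) + √19))) + 207717 = ((144940 + 34649) + (256 + √19)*(-484)*(1 - 4*(256 + √19))) + 207717 = (179589 + (256 + √19)*(-484)*(1 + (-1024 - 4*√19))) + 207717 = (179589 + (256 + √19)*(-484)*(-1023 - 4*√19)) + 207717 = (179589 - 484*(-1023 - 4*√19)*(256 + √19)) + 207717 = 387306 - 484*(-1023 - 4*√19)*(256 + √19)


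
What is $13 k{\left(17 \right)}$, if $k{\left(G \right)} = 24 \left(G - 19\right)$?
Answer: $-624$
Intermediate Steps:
$k{\left(G \right)} = -456 + 24 G$ ($k{\left(G \right)} = 24 \left(-19 + G\right) = -456 + 24 G$)
$13 k{\left(17 \right)} = 13 \left(-456 + 24 \cdot 17\right) = 13 \left(-456 + 408\right) = 13 \left(-48\right) = -624$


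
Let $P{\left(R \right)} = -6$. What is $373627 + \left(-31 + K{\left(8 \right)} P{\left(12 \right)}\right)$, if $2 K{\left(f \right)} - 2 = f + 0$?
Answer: $373566$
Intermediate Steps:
$K{\left(f \right)} = 1 + \frac{f}{2}$ ($K{\left(f \right)} = 1 + \frac{f + 0}{2} = 1 + \frac{f}{2}$)
$373627 + \left(-31 + K{\left(8 \right)} P{\left(12 \right)}\right) = 373627 - \left(31 - \left(1 + \frac{1}{2} \cdot 8\right) \left(-6\right)\right) = 373627 - \left(31 - \left(1 + 4\right) \left(-6\right)\right) = 373627 + \left(-31 + 5 \left(-6\right)\right) = 373627 - 61 = 373566$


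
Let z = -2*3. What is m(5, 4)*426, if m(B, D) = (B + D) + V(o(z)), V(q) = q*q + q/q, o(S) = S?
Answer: 19596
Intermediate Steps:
z = -6
V(q) = 1 + q**2 (V(q) = q**2 + 1 = 1 + q**2)
m(B, D) = 37 + B + D (m(B, D) = (B + D) + (1 + (-6)**2) = (B + D) + (1 + 36) = (B + D) + 37 = 37 + B + D)
m(5, 4)*426 = (37 + 5 + 4)*426 = 46*426 = 19596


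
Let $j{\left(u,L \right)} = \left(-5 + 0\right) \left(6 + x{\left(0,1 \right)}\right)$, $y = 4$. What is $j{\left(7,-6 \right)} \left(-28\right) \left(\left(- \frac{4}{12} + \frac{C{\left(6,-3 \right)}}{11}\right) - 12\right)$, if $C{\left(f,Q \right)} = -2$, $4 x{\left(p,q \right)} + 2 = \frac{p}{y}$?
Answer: $- \frac{28910}{3} \approx -9636.7$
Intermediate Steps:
$x{\left(p,q \right)} = - \frac{1}{2} + \frac{p}{16}$ ($x{\left(p,q \right)} = - \frac{1}{2} + \frac{p \frac{1}{4}}{4} = - \frac{1}{2} + \frac{\frac{1}{4} p}{4} = - \frac{1}{2} + \frac{p}{16}$)
$j{\left(u,L \right)} = - \frac{55}{2}$ ($j{\left(u,L \right)} = \left(-5 + 0\right) \left(6 + \left(- \frac{1}{2} + \frac{1}{16} \cdot 0\right)\right) = - 5 \left(6 + \left(- \frac{1}{2} + 0\right)\right) = - 5 \left(6 - \frac{1}{2}\right) = \left(-5\right) \frac{11}{2} = - \frac{55}{2}$)
$j{\left(7,-6 \right)} \left(-28\right) \left(\left(- \frac{4}{12} + \frac{C{\left(6,-3 \right)}}{11}\right) - 12\right) = \left(- \frac{55}{2}\right) \left(-28\right) \left(\left(- \frac{4}{12} - \frac{2}{11}\right) - 12\right) = 770 \left(\left(\left(-4\right) \frac{1}{12} - \frac{2}{11}\right) - 12\right) = 770 \left(\left(- \frac{1}{3} - \frac{2}{11}\right) - 12\right) = 770 \left(- \frac{17}{33} - 12\right) = 770 \left(- \frac{413}{33}\right) = - \frac{28910}{3}$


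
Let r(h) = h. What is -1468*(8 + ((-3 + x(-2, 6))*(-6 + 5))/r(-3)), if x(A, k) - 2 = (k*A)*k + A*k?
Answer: 89548/3 ≈ 29849.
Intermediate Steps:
x(A, k) = 2 + A*k + A*k² (x(A, k) = 2 + ((k*A)*k + A*k) = 2 + ((A*k)*k + A*k) = 2 + (A*k² + A*k) = 2 + (A*k + A*k²) = 2 + A*k + A*k²)
-1468*(8 + ((-3 + x(-2, 6))*(-6 + 5))/r(-3)) = -1468*(8 + ((-3 + (2 - 2*6 - 2*6²))*(-6 + 5))/(-3)) = -1468*(8 + ((-3 + (2 - 12 - 2*36))*(-1))*(-⅓)) = -1468*(8 + ((-3 + (2 - 12 - 72))*(-1))*(-⅓)) = -1468*(8 + ((-3 - 82)*(-1))*(-⅓)) = -1468*(8 - 85*(-1)*(-⅓)) = -1468*(8 + 85*(-⅓)) = -1468*(8 - 85/3) = -1468*(-61/3) = 89548/3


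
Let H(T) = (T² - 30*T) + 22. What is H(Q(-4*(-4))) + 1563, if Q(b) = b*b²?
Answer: 16655921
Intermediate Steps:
Q(b) = b³
H(T) = 22 + T² - 30*T
H(Q(-4*(-4))) + 1563 = (22 + ((-4*(-4))³)² - 30*(-4*(-4))³) + 1563 = (22 + (16³)² - 30*16³) + 1563 = (22 + 4096² - 30*4096) + 1563 = (22 + 16777216 - 122880) + 1563 = 16654358 + 1563 = 16655921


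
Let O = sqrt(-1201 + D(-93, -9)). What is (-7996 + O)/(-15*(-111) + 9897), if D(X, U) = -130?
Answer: -3998/5781 + 11*I*sqrt(11)/11562 ≈ -0.69158 + 0.0031554*I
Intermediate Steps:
O = 11*I*sqrt(11) (O = sqrt(-1201 - 130) = sqrt(-1331) = 11*I*sqrt(11) ≈ 36.483*I)
(-7996 + O)/(-15*(-111) + 9897) = (-7996 + 11*I*sqrt(11))/(-15*(-111) + 9897) = (-7996 + 11*I*sqrt(11))/(1665 + 9897) = (-7996 + 11*I*sqrt(11))/11562 = (-7996 + 11*I*sqrt(11))*(1/11562) = -3998/5781 + 11*I*sqrt(11)/11562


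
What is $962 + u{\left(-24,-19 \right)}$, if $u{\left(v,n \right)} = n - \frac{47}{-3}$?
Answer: $\frac{2876}{3} \approx 958.67$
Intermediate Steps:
$u{\left(v,n \right)} = \frac{47}{3} + n$ ($u{\left(v,n \right)} = n - - \frac{47}{3} = n + \frac{47}{3} = \frac{47}{3} + n$)
$962 + u{\left(-24,-19 \right)} = 962 + \left(\frac{47}{3} - 19\right) = 962 - \frac{10}{3} = \frac{2876}{3}$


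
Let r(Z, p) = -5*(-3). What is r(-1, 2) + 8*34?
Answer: 287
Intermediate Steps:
r(Z, p) = 15
r(-1, 2) + 8*34 = 15 + 8*34 = 15 + 272 = 287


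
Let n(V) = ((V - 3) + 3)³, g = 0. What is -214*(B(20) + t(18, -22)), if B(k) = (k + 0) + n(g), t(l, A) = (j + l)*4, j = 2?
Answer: -21400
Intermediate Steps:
n(V) = V³ (n(V) = ((-3 + V) + 3)³ = V³)
t(l, A) = 8 + 4*l (t(l, A) = (2 + l)*4 = 8 + 4*l)
B(k) = k (B(k) = (k + 0) + 0³ = k + 0 = k)
-214*(B(20) + t(18, -22)) = -214*(20 + (8 + 4*18)) = -214*(20 + (8 + 72)) = -214*(20 + 80) = -214*100 = -21400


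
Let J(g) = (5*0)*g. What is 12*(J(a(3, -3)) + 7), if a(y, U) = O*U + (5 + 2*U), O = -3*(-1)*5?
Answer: 84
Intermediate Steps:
O = 15 (O = 3*5 = 15)
a(y, U) = 5 + 17*U (a(y, U) = 15*U + (5 + 2*U) = 5 + 17*U)
J(g) = 0 (J(g) = 0*g = 0)
12*(J(a(3, -3)) + 7) = 12*(0 + 7) = 12*7 = 84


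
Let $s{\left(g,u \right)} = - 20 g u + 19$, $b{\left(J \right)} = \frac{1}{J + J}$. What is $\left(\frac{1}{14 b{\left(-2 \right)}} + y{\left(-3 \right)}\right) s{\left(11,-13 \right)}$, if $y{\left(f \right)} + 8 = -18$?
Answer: $- \frac{529736}{7} \approx -75677.0$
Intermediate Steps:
$b{\left(J \right)} = \frac{1}{2 J}$
$y{\left(f \right)} = -26$ ($y{\left(f \right)} = -8 - 18 = -26$)
$s{\left(g,u \right)} = 19 - 20 g u$ ($s{\left(g,u \right)} = - 20 g u + 19 = 19 - 20 g u$)
$\left(\frac{1}{14 b{\left(-2 \right)}} + y{\left(-3 \right)}\right) s{\left(11,-13 \right)} = \left(\frac{1}{14 \frac{1}{2 \left(-2\right)}} - 26\right) \left(19 - 220 \left(-13\right)\right) = \left(\frac{1}{14 \cdot \frac{1}{2} \left(- \frac{1}{2}\right)} - 26\right) \left(19 + 2860\right) = \left(\frac{1}{14 \left(- \frac{1}{4}\right)} - 26\right) 2879 = \left(\frac{1}{- \frac{7}{2}} - 26\right) 2879 = \left(- \frac{2}{7} - 26\right) 2879 = \left(- \frac{184}{7}\right) 2879 = - \frac{529736}{7}$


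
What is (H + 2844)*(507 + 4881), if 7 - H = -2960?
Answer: 31309668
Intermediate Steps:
H = 2967 (H = 7 - 1*(-2960) = 7 + 2960 = 2967)
(H + 2844)*(507 + 4881) = (2967 + 2844)*(507 + 4881) = 5811*5388 = 31309668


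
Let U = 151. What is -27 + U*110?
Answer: 16583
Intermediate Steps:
-27 + U*110 = -27 + 151*110 = -27 + 16610 = 16583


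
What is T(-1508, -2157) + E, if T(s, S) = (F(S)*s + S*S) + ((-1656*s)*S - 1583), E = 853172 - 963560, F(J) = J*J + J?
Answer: -12394965194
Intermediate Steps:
F(J) = J + J**2 (F(J) = J**2 + J = J + J**2)
E = -110388
T(s, S) = -1583 + S**2 - 1656*S*s + S*s*(1 + S) (T(s, S) = ((S*(1 + S))*s + S*S) + ((-1656*s)*S - 1583) = (S*s*(1 + S) + S**2) + (-1656*S*s - 1583) = (S**2 + S*s*(1 + S)) + (-1583 - 1656*S*s) = -1583 + S**2 - 1656*S*s + S*s*(1 + S))
T(-1508, -2157) + E = (-1583 + (-2157)**2 - 1508*(-2157)**2 - 1655*(-2157)*(-1508)) - 110388 = (-1583 + 4652649 - 1508*4652649 - 5383311180) - 110388 = (-1583 + 4652649 - 7016194692 - 5383311180) - 110388 = -12394854806 - 110388 = -12394965194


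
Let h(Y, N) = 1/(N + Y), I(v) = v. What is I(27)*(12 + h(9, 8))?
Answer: 5535/17 ≈ 325.59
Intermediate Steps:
I(27)*(12 + h(9, 8)) = 27*(12 + 1/(8 + 9)) = 27*(12 + 1/17) = 27*(205/17) = 5535/17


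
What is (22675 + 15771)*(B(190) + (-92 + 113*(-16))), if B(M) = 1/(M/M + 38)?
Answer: -2848810154/39 ≈ -7.3046e+7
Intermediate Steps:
B(M) = 1/39 (B(M) = 1/(1 + 38) = 1/39)
(22675 + 15771)*(B(190) + (-92 + 113*(-16))) = (22675 + 15771)*(1/39 + (-92 + 113*(-16))) = 38446*(1/39 + (-92 - 1808)) = 38446*(1/39 - 1900) = 38446*(-74099/39) = -2848810154/39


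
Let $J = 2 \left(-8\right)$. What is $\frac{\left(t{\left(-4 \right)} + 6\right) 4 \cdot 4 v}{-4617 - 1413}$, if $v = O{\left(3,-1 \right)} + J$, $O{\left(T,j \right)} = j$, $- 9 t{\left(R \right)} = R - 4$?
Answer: $\frac{8432}{27135} \approx 0.31074$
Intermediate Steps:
$t{\left(R \right)} = \frac{4}{9} - \frac{R}{9}$ ($t{\left(R \right)} = - \frac{R - 4}{9} = - \frac{-4 + R}{9} = \frac{4}{9} - \frac{R}{9}$)
$J = -16$
$v = -17$ ($v = -1 - 16 = -17$)
$\frac{\left(t{\left(-4 \right)} + 6\right) 4 \cdot 4 v}{-4617 - 1413} = \frac{\left(\left(\frac{4}{9} - - \frac{4}{9}\right) + 6\right) 4 \cdot 4 \left(-17\right)}{-4617 - 1413} = \frac{\left(\left(\frac{4}{9} + \frac{4}{9}\right) + 6\right) 4 \left(-68\right)}{-6030} = \left(\frac{8}{9} + 6\right) 4 \left(-68\right) \left(- \frac{1}{6030}\right) = \frac{62}{9} \cdot 4 \left(-68\right) \left(- \frac{1}{6030}\right) = \frac{248}{9} \left(-68\right) \left(- \frac{1}{6030}\right) = \left(- \frac{16864}{9}\right) \left(- \frac{1}{6030}\right) = \frac{8432}{27135}$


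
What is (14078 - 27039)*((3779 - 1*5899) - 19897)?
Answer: 285362337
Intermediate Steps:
(14078 - 27039)*((3779 - 1*5899) - 19897) = -12961*((3779 - 5899) - 19897) = -12961*(-2120 - 19897) = -12961*(-22017) = 285362337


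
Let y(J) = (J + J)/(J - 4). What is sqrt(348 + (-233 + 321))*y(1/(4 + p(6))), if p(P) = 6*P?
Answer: -4*sqrt(109)/159 ≈ -0.26265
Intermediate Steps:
y(J) = 2*J/(-4 + J) (y(J) = (2*J)/(-4 + J) = 2*J/(-4 + J))
sqrt(348 + (-233 + 321))*y(1/(4 + p(6))) = sqrt(348 + (-233 + 321))*(2/((4 + 6*6)*(-4 + 1/(4 + 6*6)))) = sqrt(348 + 88)*(2/((4 + 36)*(-4 + 1/(4 + 36)))) = sqrt(436)*(2/(40*(-4 + 1/40))) = (2*sqrt(109))*(2*(1/40)/(-4 + 1/40)) = (2*sqrt(109))*(2*(1/40)/(-159/40)) = (2*sqrt(109))*(2*(1/40)*(-40/159)) = (2*sqrt(109))*(-2/159) = -4*sqrt(109)/159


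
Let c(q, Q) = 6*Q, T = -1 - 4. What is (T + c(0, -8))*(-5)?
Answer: 265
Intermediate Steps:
T = -5
(T + c(0, -8))*(-5) = (-5 + 6*(-8))*(-5) = (-5 - 48)*(-5) = -53*(-5) = 265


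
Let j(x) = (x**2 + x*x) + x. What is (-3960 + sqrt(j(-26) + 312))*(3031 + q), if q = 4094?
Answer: -28215000 + 21375*sqrt(182) ≈ -2.7927e+7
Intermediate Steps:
j(x) = x + 2*x**2 (j(x) = (x**2 + x**2) + x = 2*x**2 + x = x + 2*x**2)
(-3960 + sqrt(j(-26) + 312))*(3031 + q) = (-3960 + sqrt(-26*(1 + 2*(-26)) + 312))*(3031 + 4094) = (-3960 + sqrt(-26*(1 - 52) + 312))*7125 = (-3960 + sqrt(-26*(-51) + 312))*7125 = (-3960 + sqrt(1326 + 312))*7125 = (-3960 + sqrt(1638))*7125 = (-3960 + 3*sqrt(182))*7125 = -28215000 + 21375*sqrt(182)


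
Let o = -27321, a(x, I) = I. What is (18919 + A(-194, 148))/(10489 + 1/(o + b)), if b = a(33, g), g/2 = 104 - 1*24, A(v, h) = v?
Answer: 508589725/284891728 ≈ 1.7852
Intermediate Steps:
g = 160 (g = 2*(104 - 1*24) = 2*(104 - 24) = 2*80 = 160)
b = 160
(18919 + A(-194, 148))/(10489 + 1/(o + b)) = (18919 - 194)/(10489 + 1/(-27321 + 160)) = 18725/(10489 + 1/(-27161)) = 18725/(10489 - 1/27161) = 18725/(284891728/27161) = 18725*(27161/284891728) = 508589725/284891728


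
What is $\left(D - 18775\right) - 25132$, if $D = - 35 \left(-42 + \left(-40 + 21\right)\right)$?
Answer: $-41772$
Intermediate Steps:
$D = 2135$ ($D = - 35 \left(-42 - 19\right) = \left(-35\right) \left(-61\right) = 2135$)
$\left(D - 18775\right) - 25132 = \left(2135 - 18775\right) - 25132 = -16640 - 25132 = -41772$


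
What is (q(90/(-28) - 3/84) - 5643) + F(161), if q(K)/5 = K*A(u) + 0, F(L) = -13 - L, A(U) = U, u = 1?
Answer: -23333/4 ≈ -5833.3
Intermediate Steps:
q(K) = 5*K (q(K) = 5*(K*1 + 0) = 5*(K + 0) = 5*K)
(q(90/(-28) - 3/84) - 5643) + F(161) = (5*(90/(-28) - 3/84) - 5643) + (-13 - 1*161) = (5*(90*(-1/28) - 3*1/84) - 5643) + (-13 - 161) = (5*(-45/14 - 1/28) - 5643) - 174 = (5*(-13/4) - 5643) - 174 = (-65/4 - 5643) - 174 = -22637/4 - 174 = -23333/4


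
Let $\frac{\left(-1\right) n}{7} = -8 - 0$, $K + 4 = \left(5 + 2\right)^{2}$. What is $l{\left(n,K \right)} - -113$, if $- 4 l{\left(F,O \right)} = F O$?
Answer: $-517$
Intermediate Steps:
$K = 45$ ($K = -4 + \left(5 + 2\right)^{2} = -4 + 7^{2} = -4 + 49 = 45$)
$n = 56$ ($n = - 7 \left(-8 - 0\right) = - 7 \left(-8 + 0\right) = \left(-7\right) \left(-8\right) = 56$)
$l{\left(F,O \right)} = - \frac{F O}{4}$
$l{\left(n,K \right)} - -113 = \left(- \frac{1}{4}\right) 56 \cdot 45 - -113 = -630 + 113 = -517$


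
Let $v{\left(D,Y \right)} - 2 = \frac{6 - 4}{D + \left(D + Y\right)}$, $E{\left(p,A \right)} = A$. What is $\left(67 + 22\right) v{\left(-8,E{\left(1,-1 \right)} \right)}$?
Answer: $\frac{2848}{17} \approx 167.53$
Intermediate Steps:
$v{\left(D,Y \right)} = 2 + \frac{2}{Y + 2 D}$ ($v{\left(D,Y \right)} = 2 + \frac{6 - 4}{D + \left(D + Y\right)} = 2 + \frac{2}{Y + 2 D}$)
$\left(67 + 22\right) v{\left(-8,E{\left(1,-1 \right)} \right)} = \left(67 + 22\right) \frac{2 \left(1 - 1 + 2 \left(-8\right)\right)}{-1 + 2 \left(-8\right)} = 89 \frac{2 \left(1 - 1 - 16\right)}{-1 - 16} = 89 \cdot 2 \frac{1}{-17} \left(-16\right) = 89 \cdot 2 \left(- \frac{1}{17}\right) \left(-16\right) = 89 \cdot \frac{32}{17} = \frac{2848}{17}$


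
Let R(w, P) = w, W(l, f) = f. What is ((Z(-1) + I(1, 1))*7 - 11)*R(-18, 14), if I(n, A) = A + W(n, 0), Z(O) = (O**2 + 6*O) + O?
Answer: 828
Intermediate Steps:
Z(O) = O**2 + 7*O
I(n, A) = A (I(n, A) = A + 0 = A)
((Z(-1) + I(1, 1))*7 - 11)*R(-18, 14) = ((-(7 - 1) + 1)*7 - 11)*(-18) = ((-1*6 + 1)*7 - 11)*(-18) = ((-6 + 1)*7 - 11)*(-18) = (-5*7 - 11)*(-18) = (-35 - 11)*(-18) = -46*(-18) = 828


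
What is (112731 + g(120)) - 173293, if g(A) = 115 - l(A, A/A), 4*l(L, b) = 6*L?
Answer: -60627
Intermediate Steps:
l(L, b) = 3*L/2 (l(L, b) = (6*L)/4 = 3*L/2)
g(A) = 115 - 3*A/2
(112731 + g(120)) - 173293 = (112731 + (115 - 3/2*120)) - 173293 = (112731 + (115 - 180)) - 173293 = (112731 - 65) - 173293 = 112666 - 173293 = -60627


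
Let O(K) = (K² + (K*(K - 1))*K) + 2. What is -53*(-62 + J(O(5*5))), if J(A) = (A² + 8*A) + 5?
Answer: -12949388664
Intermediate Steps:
O(K) = 2 + K² + K²*(-1 + K) (O(K) = (K² + (K*(-1 + K))*K) + 2 = (K² + K²*(-1 + K)) + 2 = 2 + K² + K²*(-1 + K))
J(A) = 5 + A² + 8*A
-53*(-62 + J(O(5*5))) = -53*(-62 + (5 + (2 + (5*5)³)² + 8*(2 + (5*5)³))) = -53*(-62 + (5 + (2 + 25³)² + 8*(2 + 25³))) = -53*(-62 + (5 + (2 + 15625)² + 8*(2 + 15625))) = -53*(-62 + (5 + 15627² + 8*15627)) = -53*(-62 + (5 + 244203129 + 125016)) = -53*(-62 + 244328150) = -53*244328088 = -12949388664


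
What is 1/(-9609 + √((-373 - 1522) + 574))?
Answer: -9609/92334202 - I*√1321/92334202 ≈ -0.00010407 - 3.9363e-7*I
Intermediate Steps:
1/(-9609 + √((-373 - 1522) + 574)) = 1/(-9609 + √(-1895 + 574)) = 1/(-9609 + √(-1321)) = 1/(-9609 + I*√1321)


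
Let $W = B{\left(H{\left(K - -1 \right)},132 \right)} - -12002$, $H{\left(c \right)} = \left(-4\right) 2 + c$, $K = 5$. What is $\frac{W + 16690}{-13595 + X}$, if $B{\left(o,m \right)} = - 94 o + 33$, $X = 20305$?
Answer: $\frac{28913}{6710} \approx 4.3089$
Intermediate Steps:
$H{\left(c \right)} = -8 + c$
$B{\left(o,m \right)} = 33 - 94 o$
$W = 12223$ ($W = \left(33 - 94 \left(-8 + \left(5 - -1\right)\right)\right) - -12002 = \left(33 - 94 \left(-8 + \left(5 + 1\right)\right)\right) + 12002 = \left(33 - 94 \left(-8 + 6\right)\right) + 12002 = \left(33 - -188\right) + 12002 = \left(33 + 188\right) + 12002 = 221 + 12002 = 12223$)
$\frac{W + 16690}{-13595 + X} = \frac{12223 + 16690}{-13595 + 20305} = \frac{28913}{6710}$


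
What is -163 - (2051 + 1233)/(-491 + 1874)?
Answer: -228713/1383 ≈ -165.37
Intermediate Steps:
-163 - (2051 + 1233)/(-491 + 1874) = -163 - 3284/1383 = -228713/1383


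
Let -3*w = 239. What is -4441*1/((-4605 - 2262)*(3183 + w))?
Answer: 4441/21310590 ≈ 0.00020839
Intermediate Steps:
w = -239/3 (w = -⅓*239 = -239/3 ≈ -79.667)
-4441*1/((-4605 - 2262)*(3183 + w)) = -4441*1/((-4605 - 2262)*(3183 - 239/3)) = -4441/((9310/3)*(-6867)) = -4441/(-21310590) = -4441*(-1/21310590) = 4441/21310590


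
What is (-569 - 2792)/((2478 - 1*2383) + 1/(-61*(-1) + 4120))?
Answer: -14052341/397196 ≈ -35.379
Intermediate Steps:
(-569 - 2792)/((2478 - 1*2383) + 1/(-61*(-1) + 4120)) = -3361/((2478 - 2383) + 1/(61 + 4120)) = -3361/(95 + 1/4181) = -3361/397196/4181 = -3361*4181/397196 = -14052341/397196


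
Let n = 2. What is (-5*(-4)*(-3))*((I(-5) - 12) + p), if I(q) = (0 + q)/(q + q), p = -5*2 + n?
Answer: 1170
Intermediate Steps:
p = -8 (p = -5*2 + 2 = -10 + 2 = -8)
I(q) = 1/2 (I(q) = q/((2*q)) = q*(1/(2*q)) = 1/2)
(-5*(-4)*(-3))*((I(-5) - 12) + p) = (-5*(-4)*(-3))*((1/2 - 12) - 8) = (20*(-3))*(-23/2 - 8) = -60*(-39/2) = 1170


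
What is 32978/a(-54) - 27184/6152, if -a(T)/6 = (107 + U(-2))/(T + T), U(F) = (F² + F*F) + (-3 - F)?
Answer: 76015684/14611 ≈ 5202.6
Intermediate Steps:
U(F) = -3 - F + 2*F² (U(F) = (F² + F²) + (-3 - F) = 2*F² + (-3 - F) = -3 - F + 2*F²)
a(T) = -342/T (a(T) = -6*(107 + (-3 - 1*(-2) + 2*(-2)²))/(T + T) = -6*(107 + (-3 + 2 + 2*4))/(2*T) = -6*(107 + (-3 + 2 + 8))*1/(2*T) = -6*(107 + 7)*1/(2*T) = -684*1/(2*T) = -342/T)
32978/a(-54) - 27184/6152 = 32978/((-342/(-54))) - 27184/6152 = 32978/((-342*(-1/54))) - 27184*1/6152 = 32978/(19/3) - 3398/769 = 32978*(3/19) - 3398/769 = 98934/19 - 3398/769 = 76015684/14611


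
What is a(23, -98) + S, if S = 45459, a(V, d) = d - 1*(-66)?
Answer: 45427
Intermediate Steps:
a(V, d) = 66 + d (a(V, d) = d + 66 = 66 + d)
a(23, -98) + S = (66 - 98) + 45459 = -32 + 45459 = 45427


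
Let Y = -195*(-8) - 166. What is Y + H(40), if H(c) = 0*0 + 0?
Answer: 1394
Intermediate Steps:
H(c) = 0 (H(c) = 0 + 0 = 0)
Y = 1394 (Y = 1560 - 166 = 1394)
Y + H(40) = 1394 + 0 = 1394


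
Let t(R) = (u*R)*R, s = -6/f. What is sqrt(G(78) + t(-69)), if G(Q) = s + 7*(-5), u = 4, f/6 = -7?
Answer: 2*sqrt(232862)/7 ≈ 137.87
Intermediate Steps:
f = -42 (f = 6*(-7) = -42)
s = 1/7 (s = -6/(-42) = -6*(-1/42) = 1/7 ≈ 0.14286)
G(Q) = -244/7 (G(Q) = 1/7 + 7*(-5) = 1/7 - 35 = -244/7)
t(R) = 4*R**2 (t(R) = (4*R)*R = 4*R**2)
sqrt(G(78) + t(-69)) = sqrt(-244/7 + 4*(-69)**2) = sqrt(-244/7 + 4*4761) = sqrt(-244/7 + 19044) = sqrt(133064/7) = 2*sqrt(232862)/7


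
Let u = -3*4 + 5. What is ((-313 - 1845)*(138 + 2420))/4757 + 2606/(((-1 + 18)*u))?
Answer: -669296258/566083 ≈ -1182.3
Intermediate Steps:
u = -7 (u = -12 + 5 = -7)
((-313 - 1845)*(138 + 2420))/4757 + 2606/(((-1 + 18)*u)) = ((-313 - 1845)*(138 + 2420))/4757 + 2606/(((-1 + 18)*(-7))) = -2158*2558*(1/4757) + 2606/((17*(-7))) = -5520164*1/4757 + 2606/(-119) = -5520164/4757 + 2606*(-1/119) = -5520164/4757 - 2606/119 = -669296258/566083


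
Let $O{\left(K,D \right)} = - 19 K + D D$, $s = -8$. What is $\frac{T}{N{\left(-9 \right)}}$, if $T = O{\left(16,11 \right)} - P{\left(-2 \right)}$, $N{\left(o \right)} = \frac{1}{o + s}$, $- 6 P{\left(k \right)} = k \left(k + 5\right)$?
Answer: $3128$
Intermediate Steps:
$P{\left(k \right)} = - \frac{k \left(5 + k\right)}{6}$ ($P{\left(k \right)} = - \frac{k \left(k + 5\right)}{6} = - \frac{k \left(5 + k\right)}{6}$)
$O{\left(K,D \right)} = D^{2} - 19 K$ ($O{\left(K,D \right)} = - 19 K + D^{2} = D^{2} - 19 K$)
$N{\left(o \right)} = \frac{1}{-8 + o}$ ($N{\left(o \right)} = \frac{1}{o - 8} = \frac{1}{-8 + o}$)
$T = -184$ ($T = \left(11^{2} - 304\right) - \left(- \frac{1}{6}\right) \left(-2\right) \left(5 - 2\right) = \left(121 - 304\right) - \left(- \frac{1}{6}\right) \left(-2\right) 3 = -183 - 1 = -184$)
$\frac{T}{N{\left(-9 \right)}} = - \frac{184}{\frac{1}{-8 - 9}} = - \frac{184}{\frac{1}{-17}} = - \frac{184}{- \frac{1}{17}} = \left(-184\right) \left(-17\right) = 3128$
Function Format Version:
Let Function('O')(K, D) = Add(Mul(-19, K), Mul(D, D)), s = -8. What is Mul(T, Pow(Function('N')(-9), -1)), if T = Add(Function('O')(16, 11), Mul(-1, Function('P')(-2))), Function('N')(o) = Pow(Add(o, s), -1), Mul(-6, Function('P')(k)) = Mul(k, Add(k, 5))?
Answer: 3128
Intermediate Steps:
Function('P')(k) = Mul(Rational(-1, 6), k, Add(5, k)) (Function('P')(k) = Mul(Rational(-1, 6), Mul(k, Add(k, 5))) = Mul(Rational(-1, 6), Mul(k, Add(5, k))) = Mul(Rational(-1, 6), k, Add(5, k)))
Function('O')(K, D) = Add(Pow(D, 2), Mul(-19, K)) (Function('O')(K, D) = Add(Mul(-19, K), Pow(D, 2)) = Add(Pow(D, 2), Mul(-19, K)))
Function('N')(o) = Pow(Add(-8, o), -1) (Function('N')(o) = Pow(Add(o, -8), -1) = Pow(Add(-8, o), -1))
T = -184 (T = Add(Add(Pow(11, 2), Mul(-19, 16)), Mul(-1, Mul(Rational(-1, 6), -2, Add(5, -2)))) = Add(Add(121, -304), Mul(-1, Mul(Rational(-1, 6), -2, 3))) = Add(-183, Mul(-1, 1)) = Add(-183, -1) = -184)
Mul(T, Pow(Function('N')(-9), -1)) = Mul(-184, Pow(Pow(Add(-8, -9), -1), -1)) = Mul(-184, Pow(Pow(-17, -1), -1)) = Mul(-184, Pow(Rational(-1, 17), -1)) = Mul(-184, -17) = 3128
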